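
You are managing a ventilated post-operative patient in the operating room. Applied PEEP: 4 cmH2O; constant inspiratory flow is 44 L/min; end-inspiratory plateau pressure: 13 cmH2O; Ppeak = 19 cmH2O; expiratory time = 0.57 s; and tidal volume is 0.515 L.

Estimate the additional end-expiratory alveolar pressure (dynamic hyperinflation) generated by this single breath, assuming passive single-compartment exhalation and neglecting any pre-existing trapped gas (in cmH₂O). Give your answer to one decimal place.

Flow: 44 L/min ÷ 60 = 0.7333 L/s.
R = (PIP − Pplat)/V̇ = (19 − 13) / 0.7333 = 6.0/0.7333 = 8.182 cmH2O·s/L.
C = Vt/(Pplat − PEEP) = 515.0 / (13 − 4) = 515.0/9.0 = 57.222 mL/cmH2O.
τ = R × C = 8.182 × 0.05722 L/cmH2O = 0.4682 s.
Fraction remaining = e^(−Te/τ) = e^(−0.57/0.4682) = 0.296; trapped volume = 515.0 × 0.296 = 152.44 mL.
Additional alveolar pressure from trapping ≈ V_trapped / C = 152.44 / 57.222 = 2.664 cmH2O.

2.7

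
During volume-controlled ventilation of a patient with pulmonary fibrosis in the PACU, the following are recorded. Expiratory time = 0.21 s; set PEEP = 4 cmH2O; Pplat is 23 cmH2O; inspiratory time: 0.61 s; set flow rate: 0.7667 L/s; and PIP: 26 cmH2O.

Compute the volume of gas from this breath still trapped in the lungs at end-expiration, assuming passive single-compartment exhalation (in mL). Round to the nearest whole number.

53

Vt = flow × Ti = 0.7667 L/s × 0.61 s × 1000 mL/L = 467.69 mL.
R = (PIP − Pplat)/V̇ = (26 − 23) / 0.7667 = 3.0/0.7667 = 3.913 cmH2O·s/L.
C = Vt/(Pplat − PEEP) = 467.69 / (23 − 4) = 467.69/19.0 = 24.615 mL/cmH2O.
τ = R × C = 3.913 × 0.02462 L/cmH2O = 0.09634 s.
Fraction remaining = e^(−Te/τ) = e^(−0.21/0.09634) = 0.1131.
Trapped volume = 467.69 × 0.1131 = 52.896 mL.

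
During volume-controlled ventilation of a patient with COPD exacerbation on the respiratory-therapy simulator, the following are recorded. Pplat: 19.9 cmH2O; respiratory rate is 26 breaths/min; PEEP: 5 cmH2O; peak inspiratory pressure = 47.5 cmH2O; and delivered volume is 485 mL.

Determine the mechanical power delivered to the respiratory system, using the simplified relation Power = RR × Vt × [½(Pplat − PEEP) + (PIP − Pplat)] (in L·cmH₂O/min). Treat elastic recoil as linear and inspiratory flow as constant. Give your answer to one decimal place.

Per-breath work = Vt × [½(Pplat−PEEP) + (PIP−Pplat)] = 0.485 × [0.5×14.9 + 27.6] = 0.485 × 35.05 = 16.999 L·cmH2O.
Power = 26 × 16.999 = 441.97 L·cmH2O/min.

442.0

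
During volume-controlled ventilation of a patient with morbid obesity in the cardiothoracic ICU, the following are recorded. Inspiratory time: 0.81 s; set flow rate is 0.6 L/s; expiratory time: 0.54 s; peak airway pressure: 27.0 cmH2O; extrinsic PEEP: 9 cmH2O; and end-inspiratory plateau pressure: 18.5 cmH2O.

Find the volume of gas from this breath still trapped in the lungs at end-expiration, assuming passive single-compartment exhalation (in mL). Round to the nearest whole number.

Vt = flow × Ti = 0.6 L/s × 0.81 s × 1000 mL/L = 486.0 mL.
R = (PIP − Pplat)/V̇ = (27.0 − 18.5) / 0.6 = 8.5/0.6 = 14.167 cmH2O·s/L.
C = Vt/(Pplat − PEEP) = 486.0 / (18.5 − 9) = 486.0/9.5 = 51.158 mL/cmH2O.
τ = R × C = 14.167 × 0.05116 L/cmH2O = 0.7248 s.
Fraction remaining = e^(−Te/τ) = e^(−0.54/0.7248) = 0.4747.
Trapped volume = 486.0 × 0.4747 = 230.7 mL.

231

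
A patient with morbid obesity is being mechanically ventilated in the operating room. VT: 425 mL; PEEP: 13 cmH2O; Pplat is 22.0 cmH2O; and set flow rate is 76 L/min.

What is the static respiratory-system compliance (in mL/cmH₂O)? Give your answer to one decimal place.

Cstat = Vt / (Pplat − PEEP) = 425 / (22.0 − 13) = 425 / 9.0 = 47.222 mL/cmH2O.

47.2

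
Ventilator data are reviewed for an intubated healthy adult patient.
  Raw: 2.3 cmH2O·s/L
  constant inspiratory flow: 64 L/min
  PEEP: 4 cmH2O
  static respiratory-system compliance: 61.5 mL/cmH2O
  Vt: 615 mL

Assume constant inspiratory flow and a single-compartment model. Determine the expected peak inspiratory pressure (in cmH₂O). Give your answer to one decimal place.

16.5

Flow: 64 L/min ÷ 60 = 1.0667 L/s.
Equation of motion (constant flow): PIP = Vt/C + R·V̇ + PEEP.
PIP = 615/61.5 + 2.3×1.0667 + 4 = 10.0 + 2.453 + 4 = 16.453 cmH2O.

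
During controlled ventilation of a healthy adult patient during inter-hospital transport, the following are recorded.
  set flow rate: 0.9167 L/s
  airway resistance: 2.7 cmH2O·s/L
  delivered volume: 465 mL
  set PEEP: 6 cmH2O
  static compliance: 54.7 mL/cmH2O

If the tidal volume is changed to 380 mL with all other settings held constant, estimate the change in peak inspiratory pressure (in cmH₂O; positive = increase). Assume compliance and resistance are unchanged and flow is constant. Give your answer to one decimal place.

PIP = Vt/C + R·V̇ + PEEP (constant-flow equation of motion).
Only the elastic term changes: ΔPIP = ΔVt / C = (380 − 465) / 54.7 = -1.554 cmH2O.

-1.6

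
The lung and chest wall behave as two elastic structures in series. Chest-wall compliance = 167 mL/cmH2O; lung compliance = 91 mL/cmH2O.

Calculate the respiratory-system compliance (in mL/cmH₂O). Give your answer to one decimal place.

Lung and chest wall are elastances in series: 1/Crs = 1/CL + 1/Ccw.
1/Crs = 1/91 + 1/167 = 0.01698.
Crs = 58.893 mL/cmH2O.

58.9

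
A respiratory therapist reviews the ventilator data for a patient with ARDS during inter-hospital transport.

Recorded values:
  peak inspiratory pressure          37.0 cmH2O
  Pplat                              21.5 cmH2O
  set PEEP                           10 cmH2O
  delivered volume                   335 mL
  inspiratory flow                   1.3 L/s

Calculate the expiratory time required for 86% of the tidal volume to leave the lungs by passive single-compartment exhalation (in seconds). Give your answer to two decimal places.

R = (PIP − Pplat)/V̇ = (37.0 − 21.5) / 1.3 = 15.5/1.3 = 11.923 cmH2O·s/L.
C = Vt/(Pplat − PEEP) = 335.0 / (21.5 − 10) = 335.0/11.5 = 29.13 mL/cmH2O.
τ = R × C = 11.923 × 0.02913 L/cmH2O = 0.3473 s.
t = −τ·ln(1 − 0.86) = −0.3473·ln(0.14) = 0.6828 s.

0.68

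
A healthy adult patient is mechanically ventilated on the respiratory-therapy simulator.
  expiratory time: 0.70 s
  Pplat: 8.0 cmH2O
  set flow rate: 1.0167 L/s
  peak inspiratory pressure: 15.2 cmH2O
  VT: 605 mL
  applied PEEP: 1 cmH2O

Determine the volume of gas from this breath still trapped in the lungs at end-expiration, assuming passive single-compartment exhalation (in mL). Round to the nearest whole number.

193

R = (PIP − Pplat)/V̇ = (15.2 − 8.0) / 1.0167 = 7.2/1.0167 = 7.082 cmH2O·s/L.
C = Vt/(Pplat − PEEP) = 605.0 / (8.0 − 1) = 605.0/7.0 = 86.429 mL/cmH2O.
τ = R × C = 7.082 × 0.08643 L/cmH2O = 0.6121 s.
Fraction remaining = e^(−Te/τ) = e^(−0.70/0.6121) = 0.3187.
Trapped volume = 605.0 × 0.3187 = 192.81 mL.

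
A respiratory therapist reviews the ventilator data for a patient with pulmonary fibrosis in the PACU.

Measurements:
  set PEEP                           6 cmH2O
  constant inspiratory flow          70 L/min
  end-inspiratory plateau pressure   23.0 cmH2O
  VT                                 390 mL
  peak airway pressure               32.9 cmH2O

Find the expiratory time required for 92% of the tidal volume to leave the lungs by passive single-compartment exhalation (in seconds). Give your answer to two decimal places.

Flow: 70 L/min ÷ 60 = 1.1667 L/s.
R = (PIP − Pplat)/V̇ = (32.9 − 23.0) / 1.1667 = 9.9/1.1667 = 8.485 cmH2O·s/L.
C = Vt/(Pplat − PEEP) = 390.0 / (23.0 − 6) = 390.0/17.0 = 22.941 mL/cmH2O.
τ = R × C = 8.485 × 0.02294 L/cmH2O = 0.1946 s.
t = −τ·ln(1 − 0.92) = −0.1946·ln(0.08) = 0.4915 s.

0.49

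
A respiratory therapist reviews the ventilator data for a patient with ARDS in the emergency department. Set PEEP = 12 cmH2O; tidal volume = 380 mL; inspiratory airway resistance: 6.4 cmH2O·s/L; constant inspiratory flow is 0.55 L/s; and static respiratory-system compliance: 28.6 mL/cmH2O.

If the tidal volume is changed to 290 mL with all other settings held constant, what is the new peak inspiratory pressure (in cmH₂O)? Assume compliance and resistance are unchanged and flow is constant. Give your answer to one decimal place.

25.7

PIP = Vt/C + R·V̇ + PEEP (constant-flow equation of motion).
Only the elastic term changes: ΔPIP = ΔVt / C = (290 − 380) / 28.6 = -3.147 cmH2O.
Original PIP = 380/28.6 + 6.4×0.55 + 12 = 28.807 cmH2O; new PIP = 28.807 + (-3.147) = 25.66 cmH2O.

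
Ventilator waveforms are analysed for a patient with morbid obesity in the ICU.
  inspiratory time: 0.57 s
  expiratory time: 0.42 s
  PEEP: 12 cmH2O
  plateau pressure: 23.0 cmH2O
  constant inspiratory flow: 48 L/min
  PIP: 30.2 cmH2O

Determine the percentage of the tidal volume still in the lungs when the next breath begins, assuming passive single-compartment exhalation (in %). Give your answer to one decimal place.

Flow: 48 L/min ÷ 60 = 0.8 L/s.
Vt = flow × Ti = 0.8 L/s × 0.57 s × 1000 mL/L = 456.0 mL.
R = (PIP − Pplat)/V̇ = (30.2 − 23.0) / 0.8 = 7.2/0.8 = 9.0 cmH2O·s/L.
C = Vt/(Pplat − PEEP) = 456.0 / (23.0 − 12) = 456.0/11.0 = 41.455 mL/cmH2O.
τ = R × C = 9.0 × 0.04146 L/cmH2O = 0.3731 s.
Fraction remaining at end-expiration = e^(−Te/τ) = e^(−0.42/0.3731) = 0.3244 → 32.44%.

32.4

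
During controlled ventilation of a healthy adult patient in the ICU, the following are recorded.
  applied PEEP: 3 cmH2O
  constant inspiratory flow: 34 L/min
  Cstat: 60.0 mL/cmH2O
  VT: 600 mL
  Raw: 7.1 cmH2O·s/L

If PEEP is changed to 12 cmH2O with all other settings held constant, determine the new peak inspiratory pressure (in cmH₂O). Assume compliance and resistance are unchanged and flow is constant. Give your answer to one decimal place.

Flow: 34 L/min ÷ 60 = 0.5667 L/s.
PIP = Vt/C + R·V̇ + PEEP (constant-flow equation of motion).
Only the baseline term changes: ΔPIP = ΔPEEP = 12 − 3 = 9.0 cmH2O.
Original PIP = 600/60.0 + 7.1×0.5667 + 3 = 17.024 cmH2O; new PIP = 17.024 + (9.0) = 26.024 cmH2O.

26.0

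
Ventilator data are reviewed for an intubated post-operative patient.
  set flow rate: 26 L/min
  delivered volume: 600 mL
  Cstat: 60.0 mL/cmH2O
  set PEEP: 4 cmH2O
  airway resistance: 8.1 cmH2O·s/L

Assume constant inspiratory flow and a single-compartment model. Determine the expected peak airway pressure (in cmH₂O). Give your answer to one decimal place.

Flow: 26 L/min ÷ 60 = 0.4333 L/s.
Equation of motion (constant flow): PIP = Vt/C + R·V̇ + PEEP.
PIP = 600/60.0 + 8.1×0.4333 + 4 = 10.0 + 3.51 + 4 = 17.51 cmH2O.

17.5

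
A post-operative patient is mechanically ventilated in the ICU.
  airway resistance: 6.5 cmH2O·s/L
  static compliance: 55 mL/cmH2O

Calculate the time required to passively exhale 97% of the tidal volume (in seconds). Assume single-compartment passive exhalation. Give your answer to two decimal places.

τ = R × C = 6.5 × 55 mL/cmH2O = 6.5 × 0.055 L/cmH2O = 0.3575 s.
Exhaled fraction f = 1 − e^(−t/τ) → t = −τ·ln(1 − f) = −0.3575·ln(0.03) = 1.254 s.

1.25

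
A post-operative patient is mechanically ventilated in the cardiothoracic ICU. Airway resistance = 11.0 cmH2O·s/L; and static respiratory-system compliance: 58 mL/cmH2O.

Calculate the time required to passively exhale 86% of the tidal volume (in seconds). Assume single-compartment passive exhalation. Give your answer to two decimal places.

τ = R × C = 11.0 × 58 mL/cmH2O = 11.0 × 0.058 L/cmH2O = 0.638 s.
Exhaled fraction f = 1 − e^(−t/τ) → t = −τ·ln(1 − f) = −0.638·ln(0.14) = 1.254 s.

1.25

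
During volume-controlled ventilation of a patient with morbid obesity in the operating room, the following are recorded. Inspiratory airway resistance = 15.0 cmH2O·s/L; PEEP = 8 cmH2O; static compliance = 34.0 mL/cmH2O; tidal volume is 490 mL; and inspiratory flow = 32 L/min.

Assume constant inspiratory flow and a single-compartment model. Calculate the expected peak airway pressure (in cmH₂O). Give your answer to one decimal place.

Flow: 32 L/min ÷ 60 = 0.5333 L/s.
Equation of motion (constant flow): PIP = Vt/C + R·V̇ + PEEP.
PIP = 490/34.0 + 15.0×0.5333 + 8 = 14.412 + 8.0 + 8 = 30.412 cmH2O.

30.4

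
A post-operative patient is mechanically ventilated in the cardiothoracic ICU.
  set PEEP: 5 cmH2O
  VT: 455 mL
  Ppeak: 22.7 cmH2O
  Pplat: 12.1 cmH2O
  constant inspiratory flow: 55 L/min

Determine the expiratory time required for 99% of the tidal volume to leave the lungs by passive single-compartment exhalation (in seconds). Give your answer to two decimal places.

3.41

Flow: 55 L/min ÷ 60 = 0.9167 L/s.
R = (PIP − Pplat)/V̇ = (22.7 − 12.1) / 0.9167 = 10.6/0.9167 = 11.563 cmH2O·s/L.
C = Vt/(Pplat − PEEP) = 455.0 / (12.1 − 5) = 455.0/7.1 = 64.085 mL/cmH2O.
τ = R × C = 11.563 × 0.06409 L/cmH2O = 0.7411 s.
t = −τ·ln(1 − 0.99) = −0.7411·ln(0.01) = 3.413 s.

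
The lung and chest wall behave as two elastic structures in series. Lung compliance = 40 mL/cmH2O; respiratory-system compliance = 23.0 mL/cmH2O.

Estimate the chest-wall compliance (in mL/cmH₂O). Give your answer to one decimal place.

1/Ccw = 1/Crs − 1/CL.
1/Ccw = 1/23.0 − 1/40 = 0.01848.
Ccw = 54.113 mL/cmH2O.

54.1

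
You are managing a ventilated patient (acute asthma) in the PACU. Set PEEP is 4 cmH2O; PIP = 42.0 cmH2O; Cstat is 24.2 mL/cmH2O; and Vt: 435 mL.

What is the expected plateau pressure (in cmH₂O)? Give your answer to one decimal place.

22.0

Pplat = PEEP + Vt / Cstat = 4 + 435 / 24.2 = 4 + 17.975 = 21.975 cmH2O.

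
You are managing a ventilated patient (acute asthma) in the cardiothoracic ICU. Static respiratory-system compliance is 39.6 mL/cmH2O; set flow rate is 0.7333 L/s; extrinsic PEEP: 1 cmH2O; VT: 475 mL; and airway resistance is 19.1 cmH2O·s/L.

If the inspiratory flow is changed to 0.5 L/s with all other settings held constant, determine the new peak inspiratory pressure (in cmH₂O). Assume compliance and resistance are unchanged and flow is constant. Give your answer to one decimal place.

PIP = Vt/C + R·V̇ + PEEP (constant-flow equation of motion).
Only the resistive term changes: ΔPIP = R × ΔV̇ = 19.1 × (0.5 − 0.7333) = 19.1 × -0.2333 = -4.456 cmH2O.
Original PIP = 475/39.6 + 19.1×0.7333 + 1 = 27.001 cmH2O; new PIP = 27.001 + (-4.456) = 22.545 cmH2O.

22.5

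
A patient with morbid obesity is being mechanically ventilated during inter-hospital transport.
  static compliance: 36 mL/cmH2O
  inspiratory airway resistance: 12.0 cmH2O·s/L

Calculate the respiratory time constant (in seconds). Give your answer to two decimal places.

τ = R × C = 12.0 × 36 mL/cmH2O = 12.0 × 0.036 L/cmH2O = 0.432 s.

0.43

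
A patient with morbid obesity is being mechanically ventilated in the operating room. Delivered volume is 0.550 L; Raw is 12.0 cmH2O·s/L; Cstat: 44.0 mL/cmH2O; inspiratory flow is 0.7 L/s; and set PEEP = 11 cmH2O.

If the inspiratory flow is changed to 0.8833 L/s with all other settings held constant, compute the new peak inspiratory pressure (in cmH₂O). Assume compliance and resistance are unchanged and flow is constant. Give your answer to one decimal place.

34.1

PIP = Vt/C + R·V̇ + PEEP (constant-flow equation of motion).
Only the resistive term changes: ΔPIP = R × ΔV̇ = 12.0 × (0.8833 − 0.7) = 12.0 × 0.1833 = 2.2 cmH2O.
Original PIP = 550/44.0 + 12.0×0.7 + 11 = 31.9 cmH2O; new PIP = 31.9 + (2.2) = 34.1 cmH2O.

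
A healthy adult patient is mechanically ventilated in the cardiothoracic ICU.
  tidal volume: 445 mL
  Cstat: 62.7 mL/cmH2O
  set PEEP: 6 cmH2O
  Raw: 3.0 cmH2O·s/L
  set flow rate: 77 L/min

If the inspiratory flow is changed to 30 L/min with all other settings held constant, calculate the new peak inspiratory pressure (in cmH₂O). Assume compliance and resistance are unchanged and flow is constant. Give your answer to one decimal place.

14.6

Flow: 77 L/min ÷ 60 = 1.2833 L/s.
New flow: 30 L/min ÷ 60 = 0.5 L/s.
PIP = Vt/C + R·V̇ + PEEP (constant-flow equation of motion).
Only the resistive term changes: ΔPIP = R × ΔV̇ = 3.0 × (0.5 − 1.2833) = 3.0 × -0.7833 = -2.35 cmH2O.
Original PIP = 445/62.7 + 3.0×1.2833 + 6 = 16.947 cmH2O; new PIP = 16.947 + (-2.35) = 14.597 cmH2O.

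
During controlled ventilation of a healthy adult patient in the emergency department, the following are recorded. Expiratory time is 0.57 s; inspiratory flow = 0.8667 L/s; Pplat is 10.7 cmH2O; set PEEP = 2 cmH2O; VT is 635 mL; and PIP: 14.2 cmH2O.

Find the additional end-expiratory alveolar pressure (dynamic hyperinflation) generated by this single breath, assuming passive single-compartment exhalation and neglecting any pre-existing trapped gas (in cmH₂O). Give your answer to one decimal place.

1.3

R = (PIP − Pplat)/V̇ = (14.2 − 10.7) / 0.8667 = 3.5/0.8667 = 4.038 cmH2O·s/L.
C = Vt/(Pplat − PEEP) = 635.0 / (10.7 − 2) = 635.0/8.7 = 72.989 mL/cmH2O.
τ = R × C = 4.038 × 0.07299 L/cmH2O = 0.2947 s.
Fraction remaining = e^(−Te/τ) = e^(−0.57/0.2947) = 0.1445; trapped volume = 635.0 × 0.1445 = 91.758 mL.
Additional alveolar pressure from trapping ≈ V_trapped / C = 91.758 / 72.989 = 1.257 cmH2O.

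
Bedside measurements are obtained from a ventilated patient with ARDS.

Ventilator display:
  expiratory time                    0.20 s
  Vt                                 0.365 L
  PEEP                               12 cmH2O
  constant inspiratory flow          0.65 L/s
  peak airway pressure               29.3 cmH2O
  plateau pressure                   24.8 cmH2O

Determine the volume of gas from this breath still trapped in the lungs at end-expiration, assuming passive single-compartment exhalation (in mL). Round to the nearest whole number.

R = (PIP − Pplat)/V̇ = (29.3 − 24.8) / 0.65 = 4.5/0.65 = 6.923 cmH2O·s/L.
C = Vt/(Pplat − PEEP) = 365.0 / (24.8 − 12) = 365.0/12.8 = 28.516 mL/cmH2O.
τ = R × C = 6.923 × 0.02852 L/cmH2O = 0.1974 s.
Fraction remaining = e^(−Te/τ) = e^(−0.20/0.1974) = 0.3631.
Trapped volume = 365.0 × 0.3631 = 132.53 mL.

133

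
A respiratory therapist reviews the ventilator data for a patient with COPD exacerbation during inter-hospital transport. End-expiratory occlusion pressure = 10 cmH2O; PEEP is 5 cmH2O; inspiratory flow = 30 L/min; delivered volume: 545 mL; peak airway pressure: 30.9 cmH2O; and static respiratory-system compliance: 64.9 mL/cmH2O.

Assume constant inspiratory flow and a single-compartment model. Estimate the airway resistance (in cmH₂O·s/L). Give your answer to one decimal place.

Flow: 30 L/min ÷ 60 = 0.5 L/s.
Total PEEP = 10 cmH2O (set 5 + intrinsic 5); this is the baseline alveolar pressure.
Equation of motion (constant flow): PIP = Vt/C + R·V̇ + PEEP.
R·V̇ = PIP − Vt/C − PEEP = 30.9 − 545/64.9 − 10 = 30.9 − 8.398 − 10 = 12.502 cmH2O.
R = 12.502 / 0.5 = 25.004 cmH2O·s/L.

25.0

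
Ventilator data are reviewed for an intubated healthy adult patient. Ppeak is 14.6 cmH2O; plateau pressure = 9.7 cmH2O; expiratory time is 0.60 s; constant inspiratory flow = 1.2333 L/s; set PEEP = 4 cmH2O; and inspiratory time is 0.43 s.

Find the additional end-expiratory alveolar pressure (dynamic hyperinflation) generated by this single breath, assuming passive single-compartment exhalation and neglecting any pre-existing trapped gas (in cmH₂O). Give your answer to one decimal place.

1.1

Vt = flow × Ti = 1.2333 L/s × 0.43 s × 1000 mL/L = 530.32 mL.
R = (PIP − Pplat)/V̇ = (14.6 − 9.7) / 1.2333 = 4.9/1.2333 = 3.973 cmH2O·s/L.
C = Vt/(Pplat − PEEP) = 530.32 / (9.7 − 4) = 530.32/5.7 = 93.039 mL/cmH2O.
τ = R × C = 3.973 × 0.09304 L/cmH2O = 0.3696 s.
Fraction remaining = e^(−Te/τ) = e^(−0.60/0.3696) = 0.1972; trapped volume = 530.32 × 0.1972 = 104.58 mL.
Additional alveolar pressure from trapping ≈ V_trapped / C = 104.58 / 93.039 = 1.124 cmH2O.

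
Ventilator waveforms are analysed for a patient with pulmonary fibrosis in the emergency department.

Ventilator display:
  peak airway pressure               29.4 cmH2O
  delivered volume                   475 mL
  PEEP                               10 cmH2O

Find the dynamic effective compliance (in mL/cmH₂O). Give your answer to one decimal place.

Dynamic compliance = Vt / (PIP − PEEP) = 475 / (29.4 − 10) = 475 / 19.4 = 24.485 mL/cmH2O.

24.5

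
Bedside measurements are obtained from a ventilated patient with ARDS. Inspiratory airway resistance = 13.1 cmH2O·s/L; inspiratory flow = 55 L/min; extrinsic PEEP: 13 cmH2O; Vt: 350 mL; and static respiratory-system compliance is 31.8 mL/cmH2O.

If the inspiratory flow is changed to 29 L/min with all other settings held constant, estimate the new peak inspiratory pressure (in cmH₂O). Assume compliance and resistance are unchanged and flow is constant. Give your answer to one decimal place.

Flow: 55 L/min ÷ 60 = 0.9167 L/s.
New flow: 29 L/min ÷ 60 = 0.4833 L/s.
PIP = Vt/C + R·V̇ + PEEP (constant-flow equation of motion).
Only the resistive term changes: ΔPIP = R × ΔV̇ = 13.1 × (0.4833 − 0.9167) = 13.1 × -0.4334 = -5.678 cmH2O.
Original PIP = 350/31.8 + 13.1×0.9167 + 13 = 36.015 cmH2O; new PIP = 36.015 + (-5.678) = 30.337 cmH2O.

30.3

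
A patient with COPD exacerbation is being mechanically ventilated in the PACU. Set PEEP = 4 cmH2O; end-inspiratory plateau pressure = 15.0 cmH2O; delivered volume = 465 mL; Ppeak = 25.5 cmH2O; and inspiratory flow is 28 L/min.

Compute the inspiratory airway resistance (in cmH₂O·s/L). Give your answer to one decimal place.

Flow: 28 L/min ÷ 60 = 0.4667 L/s.
Raw = (PIP − Pplat) / flow = (25.5 − 15.0) / 0.4667 = 10.5 / 0.4667 = 22.498 cmH2O·s/L.

22.5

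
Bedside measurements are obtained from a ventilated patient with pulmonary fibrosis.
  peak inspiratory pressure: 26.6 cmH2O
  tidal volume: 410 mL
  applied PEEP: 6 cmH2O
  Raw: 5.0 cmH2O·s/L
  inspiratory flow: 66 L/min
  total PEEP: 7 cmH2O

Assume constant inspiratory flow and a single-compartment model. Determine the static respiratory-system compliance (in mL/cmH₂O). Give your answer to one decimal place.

29.1

Flow: 66 L/min ÷ 60 = 1.1 L/s.
Total PEEP = 7 cmH2O (set 6 + intrinsic 1); this is the baseline alveolar pressure.
Equation of motion (constant flow): PIP = Vt/C + R·V̇ + PEEP.
Vt/C = PIP − R·V̇ − PEEP = 26.6 − 5.0×1.1 − 7 = 26.6 − 5.5 − 7 = 14.1 cmH2O.
C = Vt / 14.1 = 410 / 14.1 = 29.078 mL/cmH2O.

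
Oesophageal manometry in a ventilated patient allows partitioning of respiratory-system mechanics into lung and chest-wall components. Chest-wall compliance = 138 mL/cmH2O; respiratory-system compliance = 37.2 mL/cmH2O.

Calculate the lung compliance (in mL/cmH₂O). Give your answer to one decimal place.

1/CL = 1/Crs − 1/Ccw.
1/CL = 1/37.2 − 1/138 = 0.01964.
CL = 50.916 mL/cmH2O.

50.9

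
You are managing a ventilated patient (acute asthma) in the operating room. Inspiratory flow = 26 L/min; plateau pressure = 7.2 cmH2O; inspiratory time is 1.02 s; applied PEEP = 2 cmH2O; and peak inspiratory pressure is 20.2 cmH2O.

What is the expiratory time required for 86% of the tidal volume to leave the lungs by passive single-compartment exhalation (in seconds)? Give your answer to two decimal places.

Flow: 26 L/min ÷ 60 = 0.4333 L/s.
Vt = flow × Ti = 0.4333 L/s × 1.02 s × 1000 mL/L = 441.97 mL.
R = (PIP − Pplat)/V̇ = (20.2 − 7.2) / 0.4333 = 13.0/0.4333 = 30.002 cmH2O·s/L.
C = Vt/(Pplat − PEEP) = 441.97 / (7.2 − 2) = 441.97/5.2 = 84.994 mL/cmH2O.
τ = R × C = 30.002 × 0.08499 L/cmH2O = 2.55 s.
t = −τ·ln(1 − 0.86) = −2.55·ln(0.14) = 5.014 s.

5.01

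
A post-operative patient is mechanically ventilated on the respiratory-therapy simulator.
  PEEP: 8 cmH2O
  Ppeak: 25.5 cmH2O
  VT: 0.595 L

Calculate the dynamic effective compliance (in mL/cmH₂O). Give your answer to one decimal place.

Dynamic compliance = Vt / (PIP − PEEP) = 595 / (25.5 − 8) = 595 / 17.5 = 34.0 mL/cmH2O.

34.0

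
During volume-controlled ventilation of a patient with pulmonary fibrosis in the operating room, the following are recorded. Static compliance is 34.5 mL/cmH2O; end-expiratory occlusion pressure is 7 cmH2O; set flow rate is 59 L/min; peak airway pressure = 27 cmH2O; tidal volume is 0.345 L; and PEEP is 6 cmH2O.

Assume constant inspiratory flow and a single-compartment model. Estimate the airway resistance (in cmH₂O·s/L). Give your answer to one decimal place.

10.2

Flow: 59 L/min ÷ 60 = 0.9833 L/s.
Total PEEP = 7 cmH2O (set 6 + intrinsic 1); this is the baseline alveolar pressure.
Equation of motion (constant flow): PIP = Vt/C + R·V̇ + PEEP.
R·V̇ = PIP − Vt/C − PEEP = 27 − 345/34.5 − 7 = 27 − 10.0 − 7 = 10.0 cmH2O.
R = 10.0 / 0.9833 = 10.17 cmH2O·s/L.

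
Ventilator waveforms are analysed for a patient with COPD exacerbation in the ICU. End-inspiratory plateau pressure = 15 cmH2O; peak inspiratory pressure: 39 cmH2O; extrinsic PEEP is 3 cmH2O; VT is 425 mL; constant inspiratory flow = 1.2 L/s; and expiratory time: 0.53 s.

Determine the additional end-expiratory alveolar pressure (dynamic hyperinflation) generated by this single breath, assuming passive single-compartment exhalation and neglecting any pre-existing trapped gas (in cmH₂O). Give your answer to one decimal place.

5.7

R = (PIP − Pplat)/V̇ = (39 − 15) / 1.2 = 24.0/1.2 = 20.0 cmH2O·s/L.
C = Vt/(Pplat − PEEP) = 425.0 / (15 − 3) = 425.0/12.0 = 35.417 mL/cmH2O.
τ = R × C = 20.0 × 0.03542 L/cmH2O = 0.7084 s.
Fraction remaining = e^(−Te/τ) = e^(−0.53/0.7084) = 0.4732; trapped volume = 425.0 × 0.4732 = 201.11 mL.
Additional alveolar pressure from trapping ≈ V_trapped / C = 201.11 / 35.417 = 5.678 cmH2O.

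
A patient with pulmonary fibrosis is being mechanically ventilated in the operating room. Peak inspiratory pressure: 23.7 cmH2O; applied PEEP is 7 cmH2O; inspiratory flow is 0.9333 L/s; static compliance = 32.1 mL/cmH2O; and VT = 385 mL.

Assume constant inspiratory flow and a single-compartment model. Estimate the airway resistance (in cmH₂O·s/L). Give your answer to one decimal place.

Equation of motion (constant flow): PIP = Vt/C + R·V̇ + PEEP.
R·V̇ = PIP − Vt/C − PEEP = 23.7 − 385/32.1 − 7 = 23.7 − 11.994 − 7 = 4.706 cmH2O.
R = 4.706 / 0.9333 = 5.042 cmH2O·s/L.

5.0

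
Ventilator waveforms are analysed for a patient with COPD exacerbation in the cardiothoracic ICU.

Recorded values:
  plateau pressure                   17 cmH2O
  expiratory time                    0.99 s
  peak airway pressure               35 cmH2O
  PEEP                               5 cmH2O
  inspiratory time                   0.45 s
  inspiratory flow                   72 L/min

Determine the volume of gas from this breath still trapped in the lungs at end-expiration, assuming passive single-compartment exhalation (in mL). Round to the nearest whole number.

125

Flow: 72 L/min ÷ 60 = 1.2 L/s.
Vt = flow × Ti = 1.2 L/s × 0.45 s × 1000 mL/L = 540.0 mL.
R = (PIP − Pplat)/V̇ = (35 − 17) / 1.2 = 18.0/1.2 = 15.0 cmH2O·s/L.
C = Vt/(Pplat − PEEP) = 540.0 / (17 − 5) = 540.0/12.0 = 45.0 mL/cmH2O.
τ = R × C = 15.0 × 0.045 L/cmH2O = 0.675 s.
Fraction remaining = e^(−Te/τ) = e^(−0.99/0.675) = 0.2307.
Trapped volume = 540.0 × 0.2307 = 124.58 mL.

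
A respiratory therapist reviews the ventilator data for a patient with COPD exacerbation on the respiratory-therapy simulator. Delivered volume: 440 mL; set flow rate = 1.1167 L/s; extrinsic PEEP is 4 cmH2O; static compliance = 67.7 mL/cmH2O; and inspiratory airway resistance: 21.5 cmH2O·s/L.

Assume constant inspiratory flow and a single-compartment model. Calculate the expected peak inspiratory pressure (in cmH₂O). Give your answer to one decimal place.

34.5

Equation of motion (constant flow): PIP = Vt/C + R·V̇ + PEEP.
PIP = 440/67.7 + 21.5×1.1167 + 4 = 6.499 + 24.009 + 4 = 34.508 cmH2O.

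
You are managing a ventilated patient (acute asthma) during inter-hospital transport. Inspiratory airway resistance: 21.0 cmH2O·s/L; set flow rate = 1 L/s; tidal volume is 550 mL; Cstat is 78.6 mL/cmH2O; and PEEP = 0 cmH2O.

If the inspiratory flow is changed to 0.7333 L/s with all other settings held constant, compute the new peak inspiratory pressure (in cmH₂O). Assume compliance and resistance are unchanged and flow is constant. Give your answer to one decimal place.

22.4

PIP = Vt/C + R·V̇ + PEEP (constant-flow equation of motion).
Only the resistive term changes: ΔPIP = R × ΔV̇ = 21.0 × (0.7333 − 1) = 21.0 × -0.2667 = -5.601 cmH2O.
Original PIP = 550/78.6 + 21.0×1 + 0 = 27.997 cmH2O; new PIP = 27.997 + (-5.601) = 22.396 cmH2O.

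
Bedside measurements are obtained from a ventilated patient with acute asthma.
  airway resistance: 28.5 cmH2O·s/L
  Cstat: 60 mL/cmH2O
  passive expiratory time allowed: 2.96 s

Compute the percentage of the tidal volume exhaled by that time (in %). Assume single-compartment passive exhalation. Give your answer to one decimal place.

82.3

τ = R × C = 28.5 × 60 mL/cmH2O = 28.5 × 0.060 L/cmH2O = 1.71 s.
Passive exhalation: V(t)/V₀ = e^(−t/τ) = e^(−2.96/1.71) = 0.1771.
Fraction exhaled = 1 − 0.1771 = 0.8229 → 82.29%.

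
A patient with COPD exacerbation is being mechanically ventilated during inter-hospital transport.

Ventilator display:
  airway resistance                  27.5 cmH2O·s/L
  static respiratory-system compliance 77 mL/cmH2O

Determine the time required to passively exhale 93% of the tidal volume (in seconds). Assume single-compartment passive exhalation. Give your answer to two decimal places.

τ = R × C = 27.5 × 77 mL/cmH2O = 27.5 × 0.077 L/cmH2O = 2.118 s.
Exhaled fraction f = 1 − e^(−t/τ) → t = −τ·ln(1 − f) = −2.118·ln(0.07) = 5.632 s.

5.63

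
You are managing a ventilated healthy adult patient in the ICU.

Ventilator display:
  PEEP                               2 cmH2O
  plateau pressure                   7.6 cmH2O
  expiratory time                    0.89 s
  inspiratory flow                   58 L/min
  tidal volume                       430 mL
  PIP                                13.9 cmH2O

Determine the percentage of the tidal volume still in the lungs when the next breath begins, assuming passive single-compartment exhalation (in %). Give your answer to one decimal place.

16.9

Flow: 58 L/min ÷ 60 = 0.9667 L/s.
R = (PIP − Pplat)/V̇ = (13.9 − 7.6) / 0.9667 = 6.3/0.9667 = 6.517 cmH2O·s/L.
C = Vt/(Pplat − PEEP) = 430.0 / (7.6 − 2) = 430.0/5.6 = 76.786 mL/cmH2O.
τ = R × C = 6.517 × 0.07679 L/cmH2O = 0.5004 s.
Fraction remaining at end-expiration = e^(−Te/τ) = e^(−0.89/0.5004) = 0.1689 → 16.89%.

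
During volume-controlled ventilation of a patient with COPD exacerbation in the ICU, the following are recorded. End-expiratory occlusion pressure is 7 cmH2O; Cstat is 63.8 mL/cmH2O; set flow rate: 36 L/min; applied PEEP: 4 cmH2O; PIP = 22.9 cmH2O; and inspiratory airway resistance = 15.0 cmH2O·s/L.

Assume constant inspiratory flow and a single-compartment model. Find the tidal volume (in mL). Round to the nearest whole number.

440

Flow: 36 L/min ÷ 60 = 0.6 L/s.
Total PEEP = 7 cmH2O (set 4 + intrinsic 3); this is the baseline alveolar pressure.
Equation of motion (constant flow): PIP = Vt/C + R·V̇ + PEEP.
Vt/C = PIP − R·V̇ − PEEP = 22.9 − 9.0 − 7 = 6.9 cmH2O.
Vt = C × 6.9 = 63.8 × 6.9 = 440.22 mL.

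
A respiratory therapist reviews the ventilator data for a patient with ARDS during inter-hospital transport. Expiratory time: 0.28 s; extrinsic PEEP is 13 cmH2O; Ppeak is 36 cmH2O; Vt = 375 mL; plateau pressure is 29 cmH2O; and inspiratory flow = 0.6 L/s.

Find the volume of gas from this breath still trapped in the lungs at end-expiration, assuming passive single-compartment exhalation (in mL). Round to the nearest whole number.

135

R = (PIP − Pplat)/V̇ = (36 − 29) / 0.6 = 7.0/0.6 = 11.667 cmH2O·s/L.
C = Vt/(Pplat − PEEP) = 375.0 / (29 − 13) = 375.0/16.0 = 23.438 mL/cmH2O.
τ = R × C = 11.667 × 0.02344 L/cmH2O = 0.2735 s.
Fraction remaining = e^(−Te/τ) = e^(−0.28/0.2735) = 0.3592.
Trapped volume = 375.0 × 0.3592 = 134.7 mL.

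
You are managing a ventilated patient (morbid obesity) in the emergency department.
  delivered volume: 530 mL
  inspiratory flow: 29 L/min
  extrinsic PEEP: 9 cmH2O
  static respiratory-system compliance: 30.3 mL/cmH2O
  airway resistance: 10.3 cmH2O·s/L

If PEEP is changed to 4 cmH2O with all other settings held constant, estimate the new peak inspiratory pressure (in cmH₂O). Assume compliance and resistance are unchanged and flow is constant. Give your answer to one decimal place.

26.5

Flow: 29 L/min ÷ 60 = 0.4833 L/s.
PIP = Vt/C + R·V̇ + PEEP (constant-flow equation of motion).
Only the baseline term changes: ΔPIP = ΔPEEP = 4 − 9 = -5.0 cmH2O.
Original PIP = 530/30.3 + 10.3×0.4833 + 9 = 31.47 cmH2O; new PIP = 31.47 + (-5.0) = 26.47 cmH2O.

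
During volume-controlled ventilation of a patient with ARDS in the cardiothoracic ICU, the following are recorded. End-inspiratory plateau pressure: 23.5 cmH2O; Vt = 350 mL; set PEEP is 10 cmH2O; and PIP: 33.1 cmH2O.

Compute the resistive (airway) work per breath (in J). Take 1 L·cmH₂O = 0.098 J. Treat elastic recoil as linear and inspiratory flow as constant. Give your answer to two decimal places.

0.33

With constant inspiratory flow the resistive pressure is constant at PIP − Pplat = 33.1 − 23.5 = 9.6 cmH2O, so resistive work = 9.6 × 0.350 = 3.36 L·cmH2O.
× 0.098 J/(L·cmH2O) → 0.3293 J.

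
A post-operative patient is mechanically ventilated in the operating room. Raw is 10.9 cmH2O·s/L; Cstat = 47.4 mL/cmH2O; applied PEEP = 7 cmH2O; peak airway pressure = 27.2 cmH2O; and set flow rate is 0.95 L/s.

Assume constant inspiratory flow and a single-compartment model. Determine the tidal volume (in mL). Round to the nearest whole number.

467

Equation of motion (constant flow): PIP = Vt/C + R·V̇ + PEEP.
Vt/C = PIP − R·V̇ − PEEP = 27.2 − 10.355 − 7 = 9.845 cmH2O.
Vt = C × 9.845 = 47.4 × 9.845 = 466.65 mL.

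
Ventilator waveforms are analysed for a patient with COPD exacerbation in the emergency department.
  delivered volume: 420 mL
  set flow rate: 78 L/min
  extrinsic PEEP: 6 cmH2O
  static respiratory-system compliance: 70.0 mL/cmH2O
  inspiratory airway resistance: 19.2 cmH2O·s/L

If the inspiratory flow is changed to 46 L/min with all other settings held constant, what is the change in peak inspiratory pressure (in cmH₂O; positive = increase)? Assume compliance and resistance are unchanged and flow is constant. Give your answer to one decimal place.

-10.2

Flow: 78 L/min ÷ 60 = 1.3 L/s.
New flow: 46 L/min ÷ 60 = 0.7667 L/s.
PIP = Vt/C + R·V̇ + PEEP (constant-flow equation of motion).
Only the resistive term changes: ΔPIP = R × ΔV̇ = 19.2 × (0.7667 − 1.3) = 19.2 × -0.5333 = -10.239 cmH2O.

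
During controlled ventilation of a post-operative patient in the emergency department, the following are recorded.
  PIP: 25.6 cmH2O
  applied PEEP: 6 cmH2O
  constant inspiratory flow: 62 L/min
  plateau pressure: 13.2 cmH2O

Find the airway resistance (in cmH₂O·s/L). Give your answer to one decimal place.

12.0

Flow: 62 L/min ÷ 60 = 1.0333 L/s.
Raw = (PIP − Pplat) / flow = (25.6 − 13.2) / 1.0333 = 12.4 / 1.0333 = 12.0 cmH2O·s/L.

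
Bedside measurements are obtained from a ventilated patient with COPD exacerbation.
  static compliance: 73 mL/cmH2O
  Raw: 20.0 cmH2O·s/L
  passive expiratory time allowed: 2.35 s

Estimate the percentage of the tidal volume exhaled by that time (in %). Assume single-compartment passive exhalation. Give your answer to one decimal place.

80.0

τ = R × C = 20.0 × 73 mL/cmH2O = 20.0 × 0.073 L/cmH2O = 1.46 s.
Passive exhalation: V(t)/V₀ = e^(−t/τ) = e^(−2.35/1.46) = 0.2.
Fraction exhaled = 1 − 0.2 = 0.8 → 80.0%.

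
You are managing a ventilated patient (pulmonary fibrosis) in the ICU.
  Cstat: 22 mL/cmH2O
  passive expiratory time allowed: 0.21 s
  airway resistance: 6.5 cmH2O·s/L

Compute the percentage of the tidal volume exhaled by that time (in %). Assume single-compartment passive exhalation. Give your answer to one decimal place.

τ = R × C = 6.5 × 22 mL/cmH2O = 6.5 × 0.022 L/cmH2O = 0.143 s.
Passive exhalation: V(t)/V₀ = e^(−t/τ) = e^(−0.21/0.143) = 0.2303.
Fraction exhaled = 1 − 0.2303 = 0.7697 → 76.97%.

77.0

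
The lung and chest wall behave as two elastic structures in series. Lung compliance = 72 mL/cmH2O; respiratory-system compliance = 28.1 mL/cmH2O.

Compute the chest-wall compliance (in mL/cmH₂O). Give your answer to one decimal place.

1/Ccw = 1/Crs − 1/CL.
1/Ccw = 1/28.1 − 1/72 = 0.0217.
Ccw = 46.083 mL/cmH2O.

46.1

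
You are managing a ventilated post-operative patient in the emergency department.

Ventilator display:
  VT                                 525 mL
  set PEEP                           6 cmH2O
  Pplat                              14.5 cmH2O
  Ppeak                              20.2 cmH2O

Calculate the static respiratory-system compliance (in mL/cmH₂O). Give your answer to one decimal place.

61.8

Cstat = Vt / (Pplat − PEEP) = 525 / (14.5 − 6) = 525 / 8.5 = 61.765 mL/cmH2O.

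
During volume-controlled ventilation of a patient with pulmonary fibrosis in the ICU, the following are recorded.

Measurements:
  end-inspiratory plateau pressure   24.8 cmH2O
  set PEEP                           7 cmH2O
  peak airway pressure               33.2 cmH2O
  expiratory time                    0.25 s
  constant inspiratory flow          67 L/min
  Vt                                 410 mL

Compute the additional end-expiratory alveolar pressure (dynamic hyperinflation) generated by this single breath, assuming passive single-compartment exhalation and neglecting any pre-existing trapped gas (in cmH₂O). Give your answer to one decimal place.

Flow: 67 L/min ÷ 60 = 1.1167 L/s.
R = (PIP − Pplat)/V̇ = (33.2 − 24.8) / 1.1167 = 8.4/1.1167 = 7.522 cmH2O·s/L.
C = Vt/(Pplat − PEEP) = 410.0 / (24.8 − 7) = 410.0/17.8 = 23.034 mL/cmH2O.
τ = R × C = 7.522 × 0.02303 L/cmH2O = 0.1732 s.
Fraction remaining = e^(−Te/τ) = e^(−0.25/0.1732) = 0.2361; trapped volume = 410.0 × 0.2361 = 96.801 mL.
Additional alveolar pressure from trapping ≈ V_trapped / C = 96.801 / 23.034 = 4.203 cmH2O.

4.2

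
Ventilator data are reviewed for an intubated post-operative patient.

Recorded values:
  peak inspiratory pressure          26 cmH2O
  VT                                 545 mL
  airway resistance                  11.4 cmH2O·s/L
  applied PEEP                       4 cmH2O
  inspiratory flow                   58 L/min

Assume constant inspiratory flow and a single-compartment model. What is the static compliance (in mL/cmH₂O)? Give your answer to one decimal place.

Flow: 58 L/min ÷ 60 = 0.9667 L/s.
Equation of motion (constant flow): PIP = Vt/C + R·V̇ + PEEP.
Vt/C = PIP − R·V̇ − PEEP = 26 − 11.4×0.9667 − 4 = 26 − 11.02 − 4 = 10.98 cmH2O.
C = Vt / 10.98 = 545 / 10.98 = 49.636 mL/cmH2O.

49.6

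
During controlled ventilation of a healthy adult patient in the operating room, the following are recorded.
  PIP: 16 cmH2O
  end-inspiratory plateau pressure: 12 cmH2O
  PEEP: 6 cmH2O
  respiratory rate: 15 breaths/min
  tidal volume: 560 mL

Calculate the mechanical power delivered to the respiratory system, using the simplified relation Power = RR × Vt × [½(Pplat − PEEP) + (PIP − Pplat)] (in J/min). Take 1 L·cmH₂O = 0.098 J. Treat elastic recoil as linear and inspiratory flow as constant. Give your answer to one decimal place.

5.8

Per-breath work = Vt × [½(Pplat−PEEP) + (PIP−Pplat)] = 0.560 × [0.5×6.0 + 4.0] = 0.560 × 7.0 = 3.92 L·cmH2O.
Power = 15 × 3.92 = 58.8 L·cmH2O/min.
× 0.098 J/(L·cmH2O) → 5.762 J/min.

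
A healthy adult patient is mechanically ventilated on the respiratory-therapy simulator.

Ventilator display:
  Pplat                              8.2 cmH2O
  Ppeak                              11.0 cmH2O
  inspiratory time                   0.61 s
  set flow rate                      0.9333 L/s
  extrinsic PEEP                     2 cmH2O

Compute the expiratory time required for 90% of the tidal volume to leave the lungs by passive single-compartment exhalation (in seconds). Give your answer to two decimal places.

Vt = flow × Ti = 0.9333 L/s × 0.61 s × 1000 mL/L = 569.31 mL.
R = (PIP − Pplat)/V̇ = (11.0 − 8.2) / 0.9333 = 2.8/0.9333 = 3.0 cmH2O·s/L.
C = Vt/(Pplat − PEEP) = 569.31 / (8.2 − 2) = 569.31/6.2 = 91.824 mL/cmH2O.
τ = R × C = 3.0 × 0.09182 L/cmH2O = 0.2755 s.
t = −τ·ln(1 − 0.90) = −0.2755·ln(0.1) = 0.6344 s.

0.63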